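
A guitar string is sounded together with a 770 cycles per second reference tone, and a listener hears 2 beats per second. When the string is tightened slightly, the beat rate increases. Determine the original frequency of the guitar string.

772 Hz

|f − 770| = 2, so the guitar string was at either 768 Hz or 772 Hz.
Increasing tension raises a string's frequency; the adjustment raises the guitar string's frequency.
The beat rate rose, so the adjustment moved the guitar string further from 770 Hz — it was already above the reference.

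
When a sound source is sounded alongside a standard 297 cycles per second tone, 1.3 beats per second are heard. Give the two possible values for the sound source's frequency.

295.7 Hz or 298.3 Hz

|f − 297| = 1.3, so f = 297 ± 1.3.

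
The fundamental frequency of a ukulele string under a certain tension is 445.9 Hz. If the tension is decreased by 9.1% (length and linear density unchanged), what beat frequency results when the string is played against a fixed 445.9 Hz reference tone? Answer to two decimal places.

For a string, f ∝ √T, so the new frequency is 445.9·√0.909 = 425.1277 Hz.
f_beat = |425.1277 − 445.9| = 20.77 Hz.

20.77 Hz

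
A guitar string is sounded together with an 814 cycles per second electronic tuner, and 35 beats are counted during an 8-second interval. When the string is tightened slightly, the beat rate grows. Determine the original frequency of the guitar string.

Beat frequency = 35/8 = 4.375 Hz.
|f − 814| = 4.375, so the guitar string was at either 809.625 Hz or 818.375 Hz.
Increasing tension raises a string's frequency; the adjustment raises the guitar string's frequency.
The beat rate rose, so the adjustment moved the guitar string further from 814 Hz — it was already above the reference.

818.375 Hz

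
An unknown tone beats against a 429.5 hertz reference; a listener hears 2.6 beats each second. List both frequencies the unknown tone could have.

426.9 Hz or 432.1 Hz

|f − 429.5| = 2.6, so f = 429.5 ± 2.6.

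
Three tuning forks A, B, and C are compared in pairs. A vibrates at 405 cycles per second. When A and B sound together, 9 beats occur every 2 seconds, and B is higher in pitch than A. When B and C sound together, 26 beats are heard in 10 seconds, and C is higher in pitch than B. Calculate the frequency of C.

A–B: Beat frequency = 9/2 = 4.5 Hz.
B is above A, so f_B = 405 + 4.5 = 409.5 Hz.
B–C: Beat frequency = 26/10 = 2.6 Hz.
C is above B, so f_C = 409.5 + 2.6 = 412.1 Hz.

412.1 Hz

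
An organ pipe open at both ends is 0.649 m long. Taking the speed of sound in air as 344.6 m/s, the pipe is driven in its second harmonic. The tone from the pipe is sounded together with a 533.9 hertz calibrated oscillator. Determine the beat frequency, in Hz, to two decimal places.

2.93 Hz

Open pipe: f_n = n·v/(2L) = 2·344.6/(2·0.649) = 530.9707 Hz.
f_beat = |530.9707 − 533.9| = 2.93 Hz.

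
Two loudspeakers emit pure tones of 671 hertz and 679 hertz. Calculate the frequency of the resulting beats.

f_beat = |f₁ − f₂|.
|671 − 679| = 8 Hz.

8 Hz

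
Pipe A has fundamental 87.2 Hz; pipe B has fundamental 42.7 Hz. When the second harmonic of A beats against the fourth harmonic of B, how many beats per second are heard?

Second harmonic of the first: 2·87.2 = 174.4 Hz.
Fourth harmonic of the second: 4·42.7 = 170.8 Hz.
f_beat = |174.4 − 170.8| = 3.6 Hz.

3.6 Hz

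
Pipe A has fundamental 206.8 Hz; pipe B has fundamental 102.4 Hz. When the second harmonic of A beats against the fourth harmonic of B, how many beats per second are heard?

Second harmonic of the first: 2·206.8 = 413.6 Hz.
Fourth harmonic of the second: 4·102.4 = 409.6 Hz.
f_beat = |413.6 − 409.6| = 4.0 Hz.

4.0 Hz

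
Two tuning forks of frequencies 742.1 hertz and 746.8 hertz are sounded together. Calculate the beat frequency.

f_beat = |f₁ − f₂|.
|742.1 − 746.8| = 4.7 Hz.

4.7 Hz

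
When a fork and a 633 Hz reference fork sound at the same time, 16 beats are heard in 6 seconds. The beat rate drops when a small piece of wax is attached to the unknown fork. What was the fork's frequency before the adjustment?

635.6667 Hz

Beat frequency = 16/6 = 2.6667 Hz.
|f − 633| = 2.6667, so the fork was at either 630.3333 Hz or 635.6667 Hz.
Loading a fork with wax lowers its frequency; the adjustment lowers the fork's frequency.
The beat rate fell, so the adjustment moved the fork toward 633 Hz — it must have started above the reference.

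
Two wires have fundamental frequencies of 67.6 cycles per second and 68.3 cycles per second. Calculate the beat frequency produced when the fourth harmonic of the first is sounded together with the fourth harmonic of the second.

2.8 Hz

Fourth harmonic of the first: 4·67.6 = 270.4 Hz.
Fourth harmonic of the second: 4·68.3 = 273.2 Hz.
f_beat = |270.4 − 273.2| = 2.8 Hz.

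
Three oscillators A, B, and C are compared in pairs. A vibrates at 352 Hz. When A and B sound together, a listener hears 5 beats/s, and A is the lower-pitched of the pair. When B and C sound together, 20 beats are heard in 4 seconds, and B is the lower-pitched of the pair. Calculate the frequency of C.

362 Hz

B is above A, so f_B = 352 + 5 = 357 Hz.
B–C: Beat frequency = 20/4 = 5 Hz.
C is above B, so f_C = 357 + 5 = 362 Hz.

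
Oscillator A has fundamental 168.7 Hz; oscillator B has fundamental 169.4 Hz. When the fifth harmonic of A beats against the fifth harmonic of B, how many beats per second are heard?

Fifth harmonic of the first: 5·168.7 = 843.5 Hz.
Fifth harmonic of the second: 5·169.4 = 847.0 Hz.
f_beat = |843.5 − 847.0| = 3.5 Hz.

3.5 Hz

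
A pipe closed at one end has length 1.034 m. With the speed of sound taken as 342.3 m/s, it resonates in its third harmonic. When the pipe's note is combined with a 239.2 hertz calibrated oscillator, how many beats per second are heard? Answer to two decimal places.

9.08 Hz

Closed pipe (odd harmonics): f_n = n·v/(4L) = 3·342.3/(4·1.034) = 248.2834 Hz.
f_beat = |248.2834 − 239.2| = 9.08 Hz.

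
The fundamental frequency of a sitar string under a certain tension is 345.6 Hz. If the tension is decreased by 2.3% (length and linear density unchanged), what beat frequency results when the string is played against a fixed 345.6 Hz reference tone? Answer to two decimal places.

4.00 Hz

For a string, f ∝ √T, so the new frequency is 345.6·√0.977 = 341.6025 Hz.
f_beat = |341.6025 − 345.6| = 4.00 Hz.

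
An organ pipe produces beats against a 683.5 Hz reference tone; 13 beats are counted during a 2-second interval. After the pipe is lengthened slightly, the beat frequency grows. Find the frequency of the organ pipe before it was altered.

Beat frequency = 13/2 = 6.5 Hz.
|f − 683.5| = 6.5, so the organ pipe was at either 677 Hz or 690 Hz.
A longer pipe has a lower fundamental; the adjustment lowers the organ pipe's frequency.
The beat rate rose, so the adjustment moved the organ pipe further from 683.5 Hz — it was already below the reference.

677 Hz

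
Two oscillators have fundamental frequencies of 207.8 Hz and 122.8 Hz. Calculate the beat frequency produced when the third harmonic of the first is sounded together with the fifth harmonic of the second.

Third harmonic of the first: 3·207.8 = 623.4 Hz.
Fifth harmonic of the second: 5·122.8 = 614.0 Hz.
f_beat = |623.4 − 614.0| = 9.4 Hz.

9.4 Hz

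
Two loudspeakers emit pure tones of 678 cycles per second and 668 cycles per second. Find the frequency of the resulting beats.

Beats arise from superposition of two nearby frequencies; the beat rate is |f₁ − f₂|.
|678 − 668| = 10 Hz.

10 Hz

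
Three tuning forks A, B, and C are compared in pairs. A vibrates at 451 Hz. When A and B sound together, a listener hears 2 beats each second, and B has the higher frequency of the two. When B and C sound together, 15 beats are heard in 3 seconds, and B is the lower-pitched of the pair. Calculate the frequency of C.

458 Hz

B is above A, so f_B = 451 + 2 = 453 Hz.
B–C: Beat frequency = 15/3 = 5 Hz.
C is above B, so f_C = 453 + 5 = 458 Hz.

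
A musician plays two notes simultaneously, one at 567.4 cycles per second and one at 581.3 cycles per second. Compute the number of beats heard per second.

13.9 Hz

Beats arise from superposition of two nearby frequencies; the beat rate is |f₁ − f₂|.
|567.4 − 581.3| = 13.9 Hz.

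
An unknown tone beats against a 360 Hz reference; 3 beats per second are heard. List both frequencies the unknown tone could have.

|f − 360| = 3, so f = 360 ± 3.

357 Hz or 363 Hz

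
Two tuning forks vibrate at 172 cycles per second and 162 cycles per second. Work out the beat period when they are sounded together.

f_beat = |172 − 162| = 10 Hz.
Beat period T = 1 / f_beat = 1 / 10 s.

0.100 s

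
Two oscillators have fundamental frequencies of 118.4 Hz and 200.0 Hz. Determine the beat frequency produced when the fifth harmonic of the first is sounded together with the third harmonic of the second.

8.0 Hz

Fifth harmonic of the first: 5·118.4 = 592.0 Hz.
Third harmonic of the second: 3·200.0 = 600.0 Hz.
f_beat = |592.0 − 600.0| = 8.0 Hz.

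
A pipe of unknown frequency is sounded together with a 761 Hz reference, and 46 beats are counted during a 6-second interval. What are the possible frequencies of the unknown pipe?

753.3333 Hz or 768.6667 Hz

Beat frequency = 46/6 = 7.6667 Hz.
|f − 761| = 7.6667, so f = 761 ± 7.6667.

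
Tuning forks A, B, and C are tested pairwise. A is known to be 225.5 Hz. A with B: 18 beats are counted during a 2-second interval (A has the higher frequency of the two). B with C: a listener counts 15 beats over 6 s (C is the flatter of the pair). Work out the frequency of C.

214 Hz

A–B: Beat frequency = 18/2 = 9 Hz.
B is below A, so f_B = 225.5 − 9 = 216.5 Hz.
B–C: Beat frequency = 15/6 = 2.5 Hz.
C is below B, so f_C = 216.5 − 2.5 = 214 Hz.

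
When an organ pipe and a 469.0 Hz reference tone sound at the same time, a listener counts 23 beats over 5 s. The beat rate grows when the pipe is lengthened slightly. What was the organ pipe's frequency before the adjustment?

Beat frequency = 23/5 = 4.6 Hz.
|f − 469.0| = 4.6, so the organ pipe was at either 464.4 Hz or 473.6 Hz.
A longer pipe has a lower fundamental; the adjustment lowers the organ pipe's frequency.
The beat rate rose, so the adjustment moved the organ pipe further from 469.0 Hz — it was already below the reference.

464.4 Hz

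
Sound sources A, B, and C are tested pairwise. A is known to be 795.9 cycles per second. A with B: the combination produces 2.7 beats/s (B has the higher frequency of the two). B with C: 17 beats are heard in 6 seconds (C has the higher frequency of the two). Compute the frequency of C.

801.4333 Hz

B is above A, so f_B = 795.9 + 2.7 = 798.6 Hz.
B–C: Beat frequency = 17/6 = 2.8333 Hz.
C is above B, so f_C = 798.6 + 2.8333 = 801.4333 Hz.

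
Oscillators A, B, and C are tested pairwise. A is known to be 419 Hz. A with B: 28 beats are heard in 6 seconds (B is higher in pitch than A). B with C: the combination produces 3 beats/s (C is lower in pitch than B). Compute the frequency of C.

420.6667 Hz

A–B: Beat frequency = 28/6 = 4.6667 Hz.
B is above A, so f_B = 419 + 4.6667 = 423.6667 Hz.
C is below B, so f_C = 423.6667 − 3 = 420.6667 Hz.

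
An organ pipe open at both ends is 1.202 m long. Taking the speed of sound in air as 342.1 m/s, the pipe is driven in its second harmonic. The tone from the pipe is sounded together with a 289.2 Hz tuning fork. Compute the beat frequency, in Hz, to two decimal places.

4.59 Hz

Open pipe: f_n = n·v/(2L) = 2·342.1/(2·1.202) = 284.6090 Hz.
f_beat = |284.6090 − 289.2| = 4.59 Hz.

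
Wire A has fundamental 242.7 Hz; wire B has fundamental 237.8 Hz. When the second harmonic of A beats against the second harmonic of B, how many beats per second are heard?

9.8 Hz

Second harmonic of the first: 2·242.7 = 485.4 Hz.
Second harmonic of the second: 2·237.8 = 475.6 Hz.
f_beat = |485.4 − 475.6| = 9.8 Hz.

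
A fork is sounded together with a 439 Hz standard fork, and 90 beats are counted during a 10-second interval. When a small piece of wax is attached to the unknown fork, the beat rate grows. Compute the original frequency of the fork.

Beat frequency = 90/10 = 9 Hz.
|f − 439| = 9, so the fork was at either 430 Hz or 448 Hz.
Loading a fork with wax lowers its frequency; the adjustment lowers the fork's frequency.
The beat rate rose, so the adjustment moved the fork further from 439 Hz — it was already below the reference.

430 Hz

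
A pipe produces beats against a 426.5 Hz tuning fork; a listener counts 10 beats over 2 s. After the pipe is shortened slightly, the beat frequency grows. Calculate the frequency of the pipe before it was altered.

Beat frequency = 10/2 = 5 Hz.
|f − 426.5| = 5, so the pipe was at either 421.5 Hz or 431.5 Hz.
A shorter pipe has a higher fundamental; the adjustment raises the pipe's frequency.
The beat rate rose, so the adjustment moved the pipe further from 426.5 Hz — it was already above the reference.

431.5 Hz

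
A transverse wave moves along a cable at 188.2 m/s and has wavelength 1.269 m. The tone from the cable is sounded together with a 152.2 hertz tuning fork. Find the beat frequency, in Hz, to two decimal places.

3.89 Hz

Source frequency f = v/λ = 188.2/1.269 = 148.3058 Hz.
f_beat = |148.3058 − 152.2| = 3.89 Hz.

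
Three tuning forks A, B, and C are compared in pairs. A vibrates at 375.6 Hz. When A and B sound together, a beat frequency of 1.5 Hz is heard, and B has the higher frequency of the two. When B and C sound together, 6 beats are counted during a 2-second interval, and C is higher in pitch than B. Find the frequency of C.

B is above A, so f_B = 375.6 + 1.5 = 377.1 Hz.
B–C: Beat frequency = 6/2 = 3 Hz.
C is above B, so f_C = 377.1 + 3 = 380.1 Hz.

380.1 Hz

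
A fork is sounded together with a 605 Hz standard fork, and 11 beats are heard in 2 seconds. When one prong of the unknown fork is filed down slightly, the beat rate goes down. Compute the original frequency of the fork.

599.5 Hz

Beat frequency = 11/2 = 5.5 Hz.
|f − 605| = 5.5, so the fork was at either 599.5 Hz or 610.5 Hz.
Filing a prong removes mass and raises the fork's frequency; the adjustment raises the fork's frequency.
The beat rate fell, so the adjustment moved the fork toward 605 Hz — it must have started below the reference.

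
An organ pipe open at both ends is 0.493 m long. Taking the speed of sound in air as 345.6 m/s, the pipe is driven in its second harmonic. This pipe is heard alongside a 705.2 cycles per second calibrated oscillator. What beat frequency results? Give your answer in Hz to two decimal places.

4.19 Hz

Open pipe: f_n = n·v/(2L) = 2·345.6/(2·0.493) = 701.0142 Hz.
f_beat = |701.0142 − 705.2| = 4.19 Hz.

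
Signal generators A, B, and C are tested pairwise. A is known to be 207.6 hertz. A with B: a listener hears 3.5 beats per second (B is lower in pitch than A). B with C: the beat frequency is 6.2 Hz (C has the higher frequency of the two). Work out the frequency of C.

B is below A, so f_B = 207.6 − 3.5 = 204.1 Hz.
C is above B, so f_C = 204.1 + 6.2 = 210.3 Hz.

210.3 Hz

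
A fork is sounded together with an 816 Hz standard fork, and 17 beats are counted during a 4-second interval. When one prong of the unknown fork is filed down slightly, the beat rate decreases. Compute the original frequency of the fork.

811.75 Hz

Beat frequency = 17/4 = 4.25 Hz.
|f − 816| = 4.25, so the fork was at either 811.75 Hz or 820.25 Hz.
Filing a prong removes mass and raises the fork's frequency; the adjustment raises the fork's frequency.
The beat rate fell, so the adjustment moved the fork toward 816 Hz — it must have started below the reference.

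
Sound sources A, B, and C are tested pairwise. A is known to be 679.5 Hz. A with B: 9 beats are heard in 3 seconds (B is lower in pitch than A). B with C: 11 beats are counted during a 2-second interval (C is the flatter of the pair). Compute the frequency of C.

671 Hz

A–B: Beat frequency = 9/3 = 3 Hz.
B is below A, so f_B = 679.5 − 3 = 676.5 Hz.
B–C: Beat frequency = 11/2 = 5.5 Hz.
C is below B, so f_C = 676.5 − 5.5 = 671 Hz.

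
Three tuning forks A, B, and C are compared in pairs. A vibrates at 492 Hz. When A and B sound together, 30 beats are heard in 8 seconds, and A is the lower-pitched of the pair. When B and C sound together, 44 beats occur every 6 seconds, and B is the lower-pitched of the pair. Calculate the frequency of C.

A–B: Beat frequency = 30/8 = 3.75 Hz.
B is above A, so f_B = 492 + 3.75 = 495.75 Hz.
B–C: Beat frequency = 44/6 = 7.3333 Hz.
C is above B, so f_C = 495.75 + 7.3333 = 503.0833 Hz.

503.0833 Hz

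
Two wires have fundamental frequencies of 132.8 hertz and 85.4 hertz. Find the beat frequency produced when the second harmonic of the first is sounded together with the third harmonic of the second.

9.4 Hz

Second harmonic of the first: 2·132.8 = 265.6 Hz.
Third harmonic of the second: 3·85.4 = 256.2 Hz.
f_beat = |265.6 − 256.2| = 9.4 Hz.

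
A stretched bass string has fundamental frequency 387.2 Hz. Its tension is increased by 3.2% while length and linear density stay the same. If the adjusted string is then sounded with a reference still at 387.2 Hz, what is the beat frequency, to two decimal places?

For a string, f ∝ √T, so the new frequency is 387.2·√1.032 = 393.3464 Hz.
f_beat = |393.3464 − 387.2| = 6.15 Hz.

6.15 Hz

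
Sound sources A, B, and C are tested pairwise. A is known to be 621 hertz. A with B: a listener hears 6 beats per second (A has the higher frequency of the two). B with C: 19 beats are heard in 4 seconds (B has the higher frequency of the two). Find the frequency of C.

B is below A, so f_B = 621 − 6 = 615 Hz.
B–C: Beat frequency = 19/4 = 4.75 Hz.
C is below B, so f_C = 615 − 4.75 = 610.25 Hz.

610.25 Hz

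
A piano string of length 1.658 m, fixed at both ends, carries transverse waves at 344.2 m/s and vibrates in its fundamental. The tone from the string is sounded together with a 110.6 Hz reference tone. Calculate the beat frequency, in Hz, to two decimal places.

For a string fixed at both ends, f_n = n·v/(2L) = 1·344.2/(2·1.658) = 103.7998 Hz.
f_beat = |103.7998 − 110.6| = 6.80 Hz.

6.80 Hz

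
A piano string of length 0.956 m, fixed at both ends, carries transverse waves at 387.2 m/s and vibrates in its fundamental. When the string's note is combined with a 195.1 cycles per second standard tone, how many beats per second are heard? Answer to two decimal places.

7.41 Hz

For a string fixed at both ends, f_n = n·v/(2L) = 1·387.2/(2·0.956) = 202.5105 Hz.
f_beat = |202.5105 − 195.1| = 7.41 Hz.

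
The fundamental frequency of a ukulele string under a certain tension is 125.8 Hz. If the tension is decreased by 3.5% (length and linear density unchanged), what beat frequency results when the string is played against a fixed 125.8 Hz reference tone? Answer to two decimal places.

2.22 Hz

For a string, f ∝ √T, so the new frequency is 125.8·√0.965 = 123.5789 Hz.
f_beat = |123.5789 − 125.8| = 2.22 Hz.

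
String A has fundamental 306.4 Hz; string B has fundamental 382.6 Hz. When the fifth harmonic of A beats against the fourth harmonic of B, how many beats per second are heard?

Fifth harmonic of the first: 5·306.4 = 1532.0 Hz.
Fourth harmonic of the second: 4·382.6 = 1530.4 Hz.
f_beat = |1532.0 − 1530.4| = 1.6 Hz.

1.6 Hz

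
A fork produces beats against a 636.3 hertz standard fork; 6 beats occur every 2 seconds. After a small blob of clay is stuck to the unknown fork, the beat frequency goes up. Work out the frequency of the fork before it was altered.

Beat frequency = 6/2 = 3 Hz.
|f − 636.3| = 3, so the fork was at either 633.3 Hz or 639.3 Hz.
Adding mass to a fork lowers its frequency; the adjustment lowers the fork's frequency.
The beat rate rose, so the adjustment moved the fork further from 636.3 Hz — it was already below the reference.

633.3 Hz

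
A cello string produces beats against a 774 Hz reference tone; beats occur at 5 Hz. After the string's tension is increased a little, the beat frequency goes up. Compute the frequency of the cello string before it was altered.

|f − 774| = 5, so the cello string was at either 769 Hz or 779 Hz.
Higher tension means higher frequency; the adjustment raises the cello string's frequency.
The beat rate rose, so the adjustment moved the cello string further from 774 Hz — it was already above the reference.

779 Hz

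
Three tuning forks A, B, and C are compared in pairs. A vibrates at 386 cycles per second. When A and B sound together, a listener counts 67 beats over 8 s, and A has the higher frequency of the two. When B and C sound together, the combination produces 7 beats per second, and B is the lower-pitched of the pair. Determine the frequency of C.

384.625 Hz

A–B: Beat frequency = 67/8 = 8.375 Hz.
B is below A, so f_B = 386 − 8.375 = 377.625 Hz.
C is above B, so f_C = 377.625 + 7 = 384.625 Hz.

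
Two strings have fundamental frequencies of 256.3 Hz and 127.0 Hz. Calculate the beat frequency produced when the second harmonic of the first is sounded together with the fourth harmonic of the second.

4.6 Hz

Second harmonic of the first: 2·256.3 = 512.6 Hz.
Fourth harmonic of the second: 4·127.0 = 508.0 Hz.
f_beat = |512.6 − 508.0| = 4.6 Hz.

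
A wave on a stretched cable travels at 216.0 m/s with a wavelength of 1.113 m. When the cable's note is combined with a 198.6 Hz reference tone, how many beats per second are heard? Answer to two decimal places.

Source frequency f = v/λ = 216.0/1.113 = 194.0701 Hz.
f_beat = |194.0701 − 198.6| = 4.53 Hz.

4.53 Hz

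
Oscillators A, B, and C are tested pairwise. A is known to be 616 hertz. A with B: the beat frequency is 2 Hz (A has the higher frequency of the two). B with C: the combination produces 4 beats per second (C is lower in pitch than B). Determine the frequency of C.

B is below A, so f_B = 616 − 2 = 614 Hz.
C is below B, so f_C = 614 − 4 = 610 Hz.

610 Hz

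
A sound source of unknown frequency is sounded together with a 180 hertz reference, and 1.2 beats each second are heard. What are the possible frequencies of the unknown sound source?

178.8 Hz or 181.2 Hz

|f − 180| = 1.2, so f = 180 ± 1.2.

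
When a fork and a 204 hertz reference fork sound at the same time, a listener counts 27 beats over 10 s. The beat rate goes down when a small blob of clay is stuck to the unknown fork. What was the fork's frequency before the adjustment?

Beat frequency = 27/10 = 2.7 Hz.
|f − 204| = 2.7, so the fork was at either 201.3 Hz or 206.7 Hz.
Adding mass to a fork lowers its frequency; the adjustment lowers the fork's frequency.
The beat rate fell, so the adjustment moved the fork toward 204 Hz — it must have started above the reference.

206.7 Hz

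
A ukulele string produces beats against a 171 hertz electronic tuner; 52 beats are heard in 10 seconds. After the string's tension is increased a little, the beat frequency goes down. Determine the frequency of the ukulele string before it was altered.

165.8 Hz

Beat frequency = 52/10 = 5.2 Hz.
|f − 171| = 5.2, so the ukulele string was at either 165.8 Hz or 176.2 Hz.
Higher tension means higher frequency; the adjustment raises the ukulele string's frequency.
The beat rate fell, so the adjustment moved the ukulele string toward 171 Hz — it must have started below the reference.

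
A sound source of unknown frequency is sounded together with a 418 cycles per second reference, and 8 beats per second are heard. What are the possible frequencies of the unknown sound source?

410 Hz or 426 Hz

|f − 418| = 8, so f = 418 ± 8.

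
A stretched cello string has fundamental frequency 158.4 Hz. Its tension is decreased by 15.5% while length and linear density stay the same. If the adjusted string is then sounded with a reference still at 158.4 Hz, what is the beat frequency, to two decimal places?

For a string, f ∝ √T, so the new frequency is 158.4·√0.845 = 145.6074 Hz.
f_beat = |145.6074 − 158.4| = 12.79 Hz.

12.79 Hz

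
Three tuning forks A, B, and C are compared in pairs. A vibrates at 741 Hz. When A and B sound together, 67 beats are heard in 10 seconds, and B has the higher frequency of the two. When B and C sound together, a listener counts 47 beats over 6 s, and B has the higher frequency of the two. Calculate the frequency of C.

A–B: Beat frequency = 67/10 = 6.7 Hz.
B is above A, so f_B = 741 + 6.7 = 747.7 Hz.
B–C: Beat frequency = 47/6 = 7.8333 Hz.
C is below B, so f_C = 747.7 − 7.8333 = 739.8667 Hz.

739.8667 Hz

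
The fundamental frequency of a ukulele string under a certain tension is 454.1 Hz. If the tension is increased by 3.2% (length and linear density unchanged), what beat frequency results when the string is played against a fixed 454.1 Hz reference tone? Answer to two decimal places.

For a string, f ∝ √T, so the new frequency is 454.1·√1.032 = 461.3084 Hz.
f_beat = |461.3084 − 454.1| = 7.21 Hz.

7.21 Hz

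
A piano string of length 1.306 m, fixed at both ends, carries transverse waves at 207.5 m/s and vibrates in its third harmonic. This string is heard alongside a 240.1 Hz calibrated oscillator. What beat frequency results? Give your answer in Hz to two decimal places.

1.78 Hz

For a string fixed at both ends, f_n = n·v/(2L) = 3·207.5/(2·1.306) = 238.3231 Hz.
f_beat = |238.3231 − 240.1| = 1.78 Hz.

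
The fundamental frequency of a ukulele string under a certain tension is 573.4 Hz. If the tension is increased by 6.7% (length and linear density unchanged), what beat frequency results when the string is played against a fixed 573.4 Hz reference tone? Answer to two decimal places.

For a string, f ∝ √T, so the new frequency is 573.4·√1.067 = 592.2975 Hz.
f_beat = |592.2975 − 573.4| = 18.90 Hz.

18.90 Hz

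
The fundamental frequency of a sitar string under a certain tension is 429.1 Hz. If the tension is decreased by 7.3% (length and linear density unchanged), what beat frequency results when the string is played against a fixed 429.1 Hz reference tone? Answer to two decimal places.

15.96 Hz

For a string, f ∝ √T, so the new frequency is 429.1·√0.927 = 413.1411 Hz.
f_beat = |413.1411 − 429.1| = 15.96 Hz.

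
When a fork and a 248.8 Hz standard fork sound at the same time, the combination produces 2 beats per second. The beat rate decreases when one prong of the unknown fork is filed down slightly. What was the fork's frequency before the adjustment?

246.8 Hz

|f − 248.8| = 2, so the fork was at either 246.8 Hz or 250.8 Hz.
Filing a prong removes mass and raises the fork's frequency; the adjustment raises the fork's frequency.
The beat rate fell, so the adjustment moved the fork toward 248.8 Hz — it must have started below the reference.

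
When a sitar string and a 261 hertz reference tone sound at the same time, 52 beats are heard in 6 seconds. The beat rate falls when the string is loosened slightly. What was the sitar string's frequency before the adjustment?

269.6667 Hz

Beat frequency = 52/6 = 8.6667 Hz.
|f − 261| = 8.6667, so the sitar string was at either 252.3333 Hz or 269.6667 Hz.
Reducing tension lowers a string's frequency; the adjustment lowers the sitar string's frequency.
The beat rate fell, so the adjustment moved the sitar string toward 261 Hz — it must have started above the reference.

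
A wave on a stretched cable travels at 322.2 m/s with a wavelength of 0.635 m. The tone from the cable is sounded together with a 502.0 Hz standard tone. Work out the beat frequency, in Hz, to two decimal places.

5.40 Hz

Source frequency f = v/λ = 322.2/0.635 = 507.4016 Hz.
f_beat = |507.4016 − 502.0| = 5.40 Hz.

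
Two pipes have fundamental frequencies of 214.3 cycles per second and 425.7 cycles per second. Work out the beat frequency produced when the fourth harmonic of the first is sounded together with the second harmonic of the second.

Fourth harmonic of the first: 4·214.3 = 857.2 Hz.
Second harmonic of the second: 2·425.7 = 851.4 Hz.
f_beat = |857.2 − 851.4| = 5.8 Hz.

5.8 Hz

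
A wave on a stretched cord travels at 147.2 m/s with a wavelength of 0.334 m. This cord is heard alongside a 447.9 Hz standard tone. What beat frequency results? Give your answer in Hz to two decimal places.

7.18 Hz

Source frequency f = v/λ = 147.2/0.334 = 440.7186 Hz.
f_beat = |440.7186 − 447.9| = 7.18 Hz.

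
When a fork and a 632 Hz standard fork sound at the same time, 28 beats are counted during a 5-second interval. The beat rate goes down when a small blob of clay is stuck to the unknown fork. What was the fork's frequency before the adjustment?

637.6 Hz

Beat frequency = 28/5 = 5.6 Hz.
|f − 632| = 5.6, so the fork was at either 626.4 Hz or 637.6 Hz.
Adding mass to a fork lowers its frequency; the adjustment lowers the fork's frequency.
The beat rate fell, so the adjustment moved the fork toward 632 Hz — it must have started above the reference.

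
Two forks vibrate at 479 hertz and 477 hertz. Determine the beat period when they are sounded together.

0.500 s

f_beat = |479 − 477| = 2 Hz.
Beat period T = 1 / f_beat = 1 / 2 s.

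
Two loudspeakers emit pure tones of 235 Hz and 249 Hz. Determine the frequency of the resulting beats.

f_beat = |f₁ − f₂|.
|235 − 249| = 14 Hz.

14 Hz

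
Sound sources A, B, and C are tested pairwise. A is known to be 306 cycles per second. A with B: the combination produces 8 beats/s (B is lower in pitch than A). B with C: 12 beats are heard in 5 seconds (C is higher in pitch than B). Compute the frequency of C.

300.4 Hz

B is below A, so f_B = 306 − 8 = 298 Hz.
B–C: Beat frequency = 12/5 = 2.4 Hz.
C is above B, so f_C = 298 + 2.4 = 300.4 Hz.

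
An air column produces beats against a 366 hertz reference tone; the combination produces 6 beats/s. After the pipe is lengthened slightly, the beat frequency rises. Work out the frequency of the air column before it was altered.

360 Hz

|f − 366| = 6, so the air column was at either 360 Hz or 372 Hz.
A longer pipe has a lower fundamental; the adjustment lowers the air column's frequency.
The beat rate rose, so the adjustment moved the air column further from 366 Hz — it was already below the reference.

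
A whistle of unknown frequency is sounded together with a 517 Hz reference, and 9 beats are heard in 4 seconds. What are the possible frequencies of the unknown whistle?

Beat frequency = 9/4 = 2.25 Hz.
|f − 517| = 2.25, so f = 517 ± 2.25.

514.75 Hz or 519.25 Hz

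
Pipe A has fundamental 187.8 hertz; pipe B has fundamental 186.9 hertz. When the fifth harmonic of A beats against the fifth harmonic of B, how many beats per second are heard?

4.5 Hz

Fifth harmonic of the first: 5·187.8 = 939.0 Hz.
Fifth harmonic of the second: 5·186.9 = 934.5 Hz.
f_beat = |939.0 − 934.5| = 4.5 Hz.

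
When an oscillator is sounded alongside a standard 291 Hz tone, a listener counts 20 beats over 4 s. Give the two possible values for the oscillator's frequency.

286 Hz or 296 Hz

Beat frequency = 20/4 = 5 Hz.
|f − 291| = 5, so f = 291 ± 5.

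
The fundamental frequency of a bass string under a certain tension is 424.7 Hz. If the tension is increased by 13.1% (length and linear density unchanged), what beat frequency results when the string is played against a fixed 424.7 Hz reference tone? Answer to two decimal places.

26.96 Hz

For a string, f ∝ √T, so the new frequency is 424.7·√1.131 = 451.6620 Hz.
f_beat = |451.6620 − 424.7| = 26.96 Hz.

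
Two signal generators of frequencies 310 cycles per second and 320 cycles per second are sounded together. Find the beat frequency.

10 Hz

Beats arise from superposition of two nearby frequencies; the beat rate is |f₁ − f₂|.
|310 − 320| = 10 Hz.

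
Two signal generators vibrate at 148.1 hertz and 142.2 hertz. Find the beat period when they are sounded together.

f_beat = |148.1 − 142.2| = 5.9 Hz.
Beat period T = 1 / f_beat = 1 / 5.9 s.

0.169 s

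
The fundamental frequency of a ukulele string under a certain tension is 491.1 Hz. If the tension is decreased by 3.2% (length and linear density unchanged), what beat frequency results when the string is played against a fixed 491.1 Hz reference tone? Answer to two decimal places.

For a string, f ∝ √T, so the new frequency is 491.1·√0.968 = 483.1785 Hz.
f_beat = |483.1785 − 491.1| = 7.92 Hz.

7.92 Hz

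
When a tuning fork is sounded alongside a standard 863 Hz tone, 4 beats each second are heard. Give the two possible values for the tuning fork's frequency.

859 Hz or 867 Hz

|f − 863| = 4, so f = 863 ± 4.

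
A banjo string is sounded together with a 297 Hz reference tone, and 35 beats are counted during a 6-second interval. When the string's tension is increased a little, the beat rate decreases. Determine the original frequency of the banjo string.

Beat frequency = 35/6 = 5.8333 Hz.
|f − 297| = 5.8333, so the banjo string was at either 291.1667 Hz or 302.8333 Hz.
Higher tension means higher frequency; the adjustment raises the banjo string's frequency.
The beat rate fell, so the adjustment moved the banjo string toward 297 Hz — it must have started below the reference.

291.1667 Hz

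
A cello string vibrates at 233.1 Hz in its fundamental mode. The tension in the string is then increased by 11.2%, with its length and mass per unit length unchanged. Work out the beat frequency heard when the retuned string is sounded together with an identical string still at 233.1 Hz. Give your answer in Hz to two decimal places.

12.71 Hz

For a string, f ∝ √T, so the new frequency is 233.1·√1.112 = 245.8072 Hz.
f_beat = |245.8072 − 233.1| = 12.71 Hz.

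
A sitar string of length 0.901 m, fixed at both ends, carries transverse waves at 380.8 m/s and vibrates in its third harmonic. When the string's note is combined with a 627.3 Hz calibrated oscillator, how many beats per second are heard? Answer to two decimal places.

6.66 Hz

For a string fixed at both ends, f_n = n·v/(2L) = 3·380.8/(2·0.901) = 633.9623 Hz.
f_beat = |633.9623 − 627.3| = 6.66 Hz.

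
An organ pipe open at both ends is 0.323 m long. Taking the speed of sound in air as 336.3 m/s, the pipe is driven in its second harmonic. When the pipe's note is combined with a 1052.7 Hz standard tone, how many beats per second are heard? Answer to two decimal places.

11.52 Hz

Open pipe: f_n = n·v/(2L) = 2·336.3/(2·0.323) = 1041.1765 Hz.
f_beat = |1041.1765 − 1052.7| = 11.52 Hz.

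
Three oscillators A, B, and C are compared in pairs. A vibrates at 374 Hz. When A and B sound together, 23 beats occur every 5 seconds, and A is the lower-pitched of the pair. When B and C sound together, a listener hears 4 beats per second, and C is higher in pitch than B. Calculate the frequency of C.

382.6 Hz

A–B: Beat frequency = 23/5 = 4.6 Hz.
B is above A, so f_B = 374 + 4.6 = 378.6 Hz.
C is above B, so f_C = 378.6 + 4 = 382.6 Hz.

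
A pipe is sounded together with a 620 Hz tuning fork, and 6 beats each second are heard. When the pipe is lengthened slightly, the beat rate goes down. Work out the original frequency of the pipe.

626 Hz

|f − 620| = 6, so the pipe was at either 614 Hz or 626 Hz.
A longer pipe has a lower fundamental; the adjustment lowers the pipe's frequency.
The beat rate fell, so the adjustment moved the pipe toward 620 Hz — it must have started above the reference.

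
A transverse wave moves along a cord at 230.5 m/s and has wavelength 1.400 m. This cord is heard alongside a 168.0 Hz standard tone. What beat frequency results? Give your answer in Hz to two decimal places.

3.36 Hz

Source frequency f = v/λ = 230.5/1.400 = 164.6429 Hz.
f_beat = |164.6429 − 168.0| = 3.36 Hz.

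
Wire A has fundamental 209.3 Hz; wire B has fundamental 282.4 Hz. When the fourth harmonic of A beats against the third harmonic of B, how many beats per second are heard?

10.0 Hz

Fourth harmonic of the first: 4·209.3 = 837.2 Hz.
Third harmonic of the second: 3·282.4 = 847.2 Hz.
f_beat = |837.2 − 847.2| = 10.0 Hz.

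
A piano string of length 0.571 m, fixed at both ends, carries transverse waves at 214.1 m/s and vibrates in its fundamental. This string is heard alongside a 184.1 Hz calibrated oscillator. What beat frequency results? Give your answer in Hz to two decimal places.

For a string fixed at both ends, f_n = n·v/(2L) = 1·214.1/(2·0.571) = 187.4781 Hz.
f_beat = |187.4781 − 184.1| = 3.38 Hz.

3.38 Hz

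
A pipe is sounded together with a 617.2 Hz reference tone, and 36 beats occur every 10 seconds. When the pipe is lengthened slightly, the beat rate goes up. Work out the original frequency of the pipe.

613.6 Hz

Beat frequency = 36/10 = 3.6 Hz.
|f − 617.2| = 3.6, so the pipe was at either 613.6 Hz or 620.8 Hz.
A longer pipe has a lower fundamental; the adjustment lowers the pipe's frequency.
The beat rate rose, so the adjustment moved the pipe further from 617.2 Hz — it was already below the reference.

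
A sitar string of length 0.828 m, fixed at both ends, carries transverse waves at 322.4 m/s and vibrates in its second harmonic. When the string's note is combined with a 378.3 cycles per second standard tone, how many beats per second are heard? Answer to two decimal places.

11.07 Hz

For a string fixed at both ends, f_n = n·v/(2L) = 2·322.4/(2·0.828) = 389.3720 Hz.
f_beat = |389.3720 − 378.3| = 11.07 Hz.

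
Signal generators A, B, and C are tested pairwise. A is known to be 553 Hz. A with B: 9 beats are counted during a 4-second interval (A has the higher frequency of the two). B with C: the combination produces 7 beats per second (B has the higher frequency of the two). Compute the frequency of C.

543.75 Hz

A–B: Beat frequency = 9/4 = 2.25 Hz.
B is below A, so f_B = 553 − 2.25 = 550.75 Hz.
C is below B, so f_C = 550.75 − 7 = 543.75 Hz.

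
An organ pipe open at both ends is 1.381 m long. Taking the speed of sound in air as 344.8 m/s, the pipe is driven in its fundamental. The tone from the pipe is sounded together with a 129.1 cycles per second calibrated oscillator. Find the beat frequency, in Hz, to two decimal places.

4.26 Hz

Open pipe: f_n = n·v/(2L) = 1·344.8/(2·1.381) = 124.8371 Hz.
f_beat = |124.8371 − 129.1| = 4.26 Hz.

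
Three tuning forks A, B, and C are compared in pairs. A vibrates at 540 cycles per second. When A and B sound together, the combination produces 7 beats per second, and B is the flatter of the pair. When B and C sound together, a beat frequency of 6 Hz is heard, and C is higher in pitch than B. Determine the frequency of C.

539 Hz

B is below A, so f_B = 540 − 7 = 533 Hz.
C is above B, so f_C = 533 + 6 = 539 Hz.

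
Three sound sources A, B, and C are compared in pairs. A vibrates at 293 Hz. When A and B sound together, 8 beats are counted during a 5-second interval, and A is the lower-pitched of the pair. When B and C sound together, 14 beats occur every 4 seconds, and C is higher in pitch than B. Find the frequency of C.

A–B: Beat frequency = 8/5 = 1.6 Hz.
B is above A, so f_B = 293 + 1.6 = 294.6 Hz.
B–C: Beat frequency = 14/4 = 3.5 Hz.
C is above B, so f_C = 294.6 + 3.5 = 298.1 Hz.

298.1 Hz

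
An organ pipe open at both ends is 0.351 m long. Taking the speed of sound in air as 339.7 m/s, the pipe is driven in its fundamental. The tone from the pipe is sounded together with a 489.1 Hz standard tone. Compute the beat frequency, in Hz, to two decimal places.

Open pipe: f_n = n·v/(2L) = 1·339.7/(2·0.351) = 483.9031 Hz.
f_beat = |483.9031 − 489.1| = 5.20 Hz.

5.20 Hz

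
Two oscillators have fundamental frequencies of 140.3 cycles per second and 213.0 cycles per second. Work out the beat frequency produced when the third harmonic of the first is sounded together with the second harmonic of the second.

5.1 Hz

Third harmonic of the first: 3·140.3 = 420.9 Hz.
Second harmonic of the second: 2·213.0 = 426.0 Hz.
f_beat = |420.9 − 426.0| = 5.1 Hz.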